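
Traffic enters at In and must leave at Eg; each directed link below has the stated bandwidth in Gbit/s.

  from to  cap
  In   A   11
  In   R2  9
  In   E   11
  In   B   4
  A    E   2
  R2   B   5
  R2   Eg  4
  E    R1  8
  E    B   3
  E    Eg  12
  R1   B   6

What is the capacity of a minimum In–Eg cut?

Augment In→R2→Eg: bottleneck 4, flow now 4.
Augment In→E→Eg: bottleneck 11, flow now 15.
Augment In→A→E→Eg: bottleneck 1, flow now 16.
No augmenting path remains; maximum flow = 16.
By max-flow min-cut, the minimum cut capacity equals the max flow.
In the residual graph, reachable from In: {In, A, R2, E, R1, B}.
Min-cut edges: R2→Eg (4), E→Eg (12); capacity 4 + 12 = 16.

16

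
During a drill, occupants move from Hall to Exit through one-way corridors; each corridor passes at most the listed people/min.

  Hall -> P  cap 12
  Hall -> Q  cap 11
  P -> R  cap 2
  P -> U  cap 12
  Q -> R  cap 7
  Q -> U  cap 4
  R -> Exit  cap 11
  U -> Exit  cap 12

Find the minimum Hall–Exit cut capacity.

Augment Hall→P→R→Exit: bottleneck 2, flow now 2.
Augment Hall→P→U→Exit: bottleneck 10, flow now 12.
Augment Hall→Q→R→Exit: bottleneck 7, flow now 19.
Augment Hall→Q→U→Exit: bottleneck 2, flow now 21.
No augmenting path remains; maximum flow = 21.
By max-flow min-cut, the minimum cut capacity equals the max flow.
In the residual graph, reachable from Hall: {Hall, P, Q, U}.
Min-cut edges: P→R (2), Q→R (7), U→Exit (12); capacity 2 + 7 + 12 = 21.

21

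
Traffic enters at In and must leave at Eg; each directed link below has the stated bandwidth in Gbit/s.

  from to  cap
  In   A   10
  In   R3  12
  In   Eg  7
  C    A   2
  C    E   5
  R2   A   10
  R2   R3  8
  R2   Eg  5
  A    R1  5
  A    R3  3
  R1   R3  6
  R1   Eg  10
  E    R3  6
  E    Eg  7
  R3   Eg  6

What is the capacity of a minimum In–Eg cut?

18

Augment In→Eg: bottleneck 7, flow now 7.
Augment In→R3→Eg: bottleneck 6, flow now 13.
Augment In→A→R1→Eg: bottleneck 5, flow now 18.
No augmenting path remains; maximum flow = 18.
By max-flow min-cut, the minimum cut capacity equals the max flow.
In the residual graph, reachable from In: {In, A, R3}.
Min-cut edges: In→Eg (7), A→R1 (5), R3→Eg (6); capacity 7 + 5 + 6 = 18.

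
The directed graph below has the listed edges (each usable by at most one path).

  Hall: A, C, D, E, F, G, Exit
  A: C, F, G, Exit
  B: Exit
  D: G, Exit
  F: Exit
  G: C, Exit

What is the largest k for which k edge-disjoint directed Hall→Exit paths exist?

5

Assign every edge capacity 1; by Menger, the answer equals the max flow.
Path Hall→Exit (+1); total 1.
Path Hall→A→Exit (+1); total 2.
Path Hall→D→Exit (+1); total 3.
Path Hall→F→Exit (+1); total 4.
Path Hall→G→Exit (+1); total 5.
No residual Hall→Exit path; max flow = 5.
Certifying cut of size 5: {Hall→A, Hall→D, Hall→Exit, Hall→F, Hall→G}.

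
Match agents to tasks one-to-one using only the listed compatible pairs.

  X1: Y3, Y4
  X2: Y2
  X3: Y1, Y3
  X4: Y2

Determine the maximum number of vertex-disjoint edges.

Unit-capacity flow: source→left, listed edges, right→sink; max matching = max flow.
Augmenting path X1→Y3 (+1); matched 1.
Augmenting path X2→Y2 (+1); matched 2.
Augmenting path X3→Y1 (+1); matched 3.
No augmenting path remains; maximum matching = 3.
König certificate: {X1, X3, Y2} is a vertex cover of size 3 (every listed pair touches it), so no matching can be larger.

3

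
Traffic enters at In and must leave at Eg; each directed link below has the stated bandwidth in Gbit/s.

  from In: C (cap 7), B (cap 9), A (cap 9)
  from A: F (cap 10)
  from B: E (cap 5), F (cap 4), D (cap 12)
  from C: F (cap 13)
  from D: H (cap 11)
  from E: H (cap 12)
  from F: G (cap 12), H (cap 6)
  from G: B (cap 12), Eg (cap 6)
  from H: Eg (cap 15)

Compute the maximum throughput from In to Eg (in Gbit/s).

21

Augment In→A→F→G→Eg: bottleneck 6, flow now 6.
Augment In→A→F→H→Eg: bottleneck 3, flow now 9.
Augment In→B→D→H→Eg: bottleneck 9, flow now 18.
Augment In→C→F→H→Eg: bottleneck 3, flow now 21.
No augmenting path remains; maximum flow = 21.
In the residual graph, reachable from In: {In, A, B, C, D, E, F, G, H}.
Min-cut edges: G→Eg (6), H→Eg (15); capacity 6 + 15 = 21.
This cut is saturated, so no flow can exceed 21.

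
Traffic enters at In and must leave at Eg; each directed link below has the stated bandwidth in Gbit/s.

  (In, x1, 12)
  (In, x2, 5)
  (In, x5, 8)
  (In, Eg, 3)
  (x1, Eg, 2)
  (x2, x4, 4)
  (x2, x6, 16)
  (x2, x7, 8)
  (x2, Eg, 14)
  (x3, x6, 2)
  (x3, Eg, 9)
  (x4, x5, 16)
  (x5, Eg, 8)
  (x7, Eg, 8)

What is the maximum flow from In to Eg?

18

Augment In→Eg: bottleneck 3, flow now 3.
Augment In→x1→Eg: bottleneck 2, flow now 5.
Augment In→x2→Eg: bottleneck 5, flow now 10.
Augment In→x5→Eg: bottleneck 8, flow now 18.
No augmenting path remains; maximum flow = 18.
In the residual graph, reachable from In: {In, x1}.
Min-cut edges: In→x2 (5), In→x5 (8), In→Eg (3), x1→Eg (2); capacity 5 + 8 + 3 + 2 = 18.
This cut is saturated, so no flow can exceed 18.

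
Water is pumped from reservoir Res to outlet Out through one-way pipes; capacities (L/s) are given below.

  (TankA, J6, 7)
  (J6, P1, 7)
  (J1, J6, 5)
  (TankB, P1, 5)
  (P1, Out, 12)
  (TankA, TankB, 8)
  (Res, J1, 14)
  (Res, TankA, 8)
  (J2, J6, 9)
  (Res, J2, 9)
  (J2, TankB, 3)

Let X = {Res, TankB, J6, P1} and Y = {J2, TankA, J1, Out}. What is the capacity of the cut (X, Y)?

43

Edges leaving {Res, TankB, J6, P1}: Res→J2 (9), Res→TankA (8), Res→J1 (14), P1→Out (12).
Cut capacity = 9 + 8 + 14 + 12 = 43.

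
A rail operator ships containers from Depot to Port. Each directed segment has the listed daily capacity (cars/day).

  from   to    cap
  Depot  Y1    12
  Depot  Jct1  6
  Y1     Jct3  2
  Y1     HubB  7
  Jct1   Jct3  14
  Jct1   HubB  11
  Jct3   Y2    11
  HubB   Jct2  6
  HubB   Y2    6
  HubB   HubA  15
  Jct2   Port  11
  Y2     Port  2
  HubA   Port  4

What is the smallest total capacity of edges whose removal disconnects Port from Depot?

12

Augment Depot→Y1→Jct3→Y2→Port: bottleneck 2, flow now 2.
Augment Depot→Y1→HubB→Jct2→Port: bottleneck 6, flow now 8.
Augment Depot→Y1→HubB→HubA→Port: bottleneck 1, flow now 9.
Augment Depot→Jct1→HubB→HubA→Port: bottleneck 3, flow now 12.
No augmenting path remains; maximum flow = 12.
By max-flow min-cut, the minimum cut capacity equals the max flow.
In the residual graph, reachable from Depot: {Depot, Y1, Jct1, Jct3, HubB, Y2, HubA}.
Min-cut edges: HubB→Jct2 (6), Y2→Port (2), HubA→Port (4); capacity 6 + 2 + 4 = 12.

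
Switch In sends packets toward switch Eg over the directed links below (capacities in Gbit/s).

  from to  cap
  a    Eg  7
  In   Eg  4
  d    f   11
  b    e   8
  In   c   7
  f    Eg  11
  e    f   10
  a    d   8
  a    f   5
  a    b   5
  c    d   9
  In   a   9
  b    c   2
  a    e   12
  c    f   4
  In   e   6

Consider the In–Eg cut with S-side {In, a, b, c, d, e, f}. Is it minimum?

Yes — it is a minimum cut (capacity 22).

Given cut capacity: 4 + 7 + 11 = 22.
Augment In→Eg: bottleneck 4, flow now 4.
Augment In→a→Eg: bottleneck 7, flow now 11.
Augment In→a→f→Eg: bottleneck 2, flow now 13.
Augment In→c→f→Eg: bottleneck 4, flow now 17.
Augment In→e→f→Eg: bottleneck 5, flow now 22.
No augmenting path remains; maximum flow = 22.
Cut capacity 22 equals the max flow, so it is a minimum cut.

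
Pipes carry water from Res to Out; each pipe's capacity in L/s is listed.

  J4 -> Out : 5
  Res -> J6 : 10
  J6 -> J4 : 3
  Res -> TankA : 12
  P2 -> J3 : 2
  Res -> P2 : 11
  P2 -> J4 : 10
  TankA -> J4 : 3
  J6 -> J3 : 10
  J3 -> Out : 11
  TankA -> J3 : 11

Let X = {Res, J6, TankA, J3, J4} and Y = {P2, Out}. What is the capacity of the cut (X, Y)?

Edges leaving {Res, J6, TankA, J3, J4}: Res→P2 (11), J3→Out (11), J4→Out (5).
Cut capacity = 11 + 11 + 5 = 27.

27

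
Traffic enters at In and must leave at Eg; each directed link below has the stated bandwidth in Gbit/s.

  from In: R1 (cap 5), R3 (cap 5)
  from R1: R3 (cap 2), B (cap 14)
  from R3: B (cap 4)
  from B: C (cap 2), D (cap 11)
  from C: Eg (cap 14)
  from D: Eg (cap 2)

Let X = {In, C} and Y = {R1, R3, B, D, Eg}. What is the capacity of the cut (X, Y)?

Edges leaving {In, C}: In→R1 (5), In→R3 (5), C→Eg (14).
Cut capacity = 5 + 5 + 14 = 24.

24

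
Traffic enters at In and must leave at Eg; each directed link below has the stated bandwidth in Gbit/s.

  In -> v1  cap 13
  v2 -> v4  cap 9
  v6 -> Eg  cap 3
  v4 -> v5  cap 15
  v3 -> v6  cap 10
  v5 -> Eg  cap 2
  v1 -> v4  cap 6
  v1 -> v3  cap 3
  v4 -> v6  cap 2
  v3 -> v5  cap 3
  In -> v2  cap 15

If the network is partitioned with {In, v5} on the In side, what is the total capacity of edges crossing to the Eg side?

30

Edges leaving {In, v5}: In→v1 (13), In→v2 (15), v5→Eg (2).
Cut capacity = 13 + 15 + 2 = 30.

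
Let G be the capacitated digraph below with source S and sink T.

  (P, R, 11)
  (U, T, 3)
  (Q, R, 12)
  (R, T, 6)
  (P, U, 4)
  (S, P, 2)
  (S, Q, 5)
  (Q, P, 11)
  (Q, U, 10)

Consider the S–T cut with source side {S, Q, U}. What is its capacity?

Edges leaving {S, Q, U}: S→P (2), Q→P (11), Q→R (12), U→T (3).
Cut capacity = 2 + 11 + 12 + 3 = 28.

28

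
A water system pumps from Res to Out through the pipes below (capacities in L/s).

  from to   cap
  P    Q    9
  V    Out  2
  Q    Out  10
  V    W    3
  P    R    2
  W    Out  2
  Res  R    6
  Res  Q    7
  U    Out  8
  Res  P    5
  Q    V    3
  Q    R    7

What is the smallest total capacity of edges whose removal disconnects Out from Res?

Augment Res→Q→Out: bottleneck 7, flow now 7.
Augment Res→P→Q→Out: bottleneck 3, flow now 10.
Augment Res→P→Q→V→Out: bottleneck 2, flow now 12.
No augmenting path remains; maximum flow = 12.
By max-flow min-cut, the minimum cut capacity equals the max flow.
In the residual graph, reachable from Res: {Res, R}.
Min-cut edges: Res→P (5), Res→Q (7); capacity 5 + 7 = 12.

12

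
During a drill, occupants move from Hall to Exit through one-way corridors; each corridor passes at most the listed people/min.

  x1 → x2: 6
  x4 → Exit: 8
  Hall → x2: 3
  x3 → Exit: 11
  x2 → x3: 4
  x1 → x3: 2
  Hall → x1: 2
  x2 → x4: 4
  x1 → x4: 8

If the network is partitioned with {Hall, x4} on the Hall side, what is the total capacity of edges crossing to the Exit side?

Edges leaving {Hall, x4}: Hall→x1 (2), Hall→x2 (3), x4→Exit (8).
Cut capacity = 2 + 3 + 8 = 13.

13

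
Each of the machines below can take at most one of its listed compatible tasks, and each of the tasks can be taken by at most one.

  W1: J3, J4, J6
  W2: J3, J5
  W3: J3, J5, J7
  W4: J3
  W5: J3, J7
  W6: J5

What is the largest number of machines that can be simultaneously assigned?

4

Unit-capacity flow: source→left, listed edges, right→sink; max matching = max flow.
Augmenting path W1→J3 (+1); matched 1.
Augmenting path W2→J5 (+1); matched 2.
Augmenting path W3→J7 (+1); matched 3.
Augmenting path W4→J3→W1→J4 (+1); matched 4.
No augmenting path remains; maximum matching = 4.
König certificate: {W1, J3, J5, J7} is a vertex cover of size 4 (every listed pair touches it), so no matching can be larger.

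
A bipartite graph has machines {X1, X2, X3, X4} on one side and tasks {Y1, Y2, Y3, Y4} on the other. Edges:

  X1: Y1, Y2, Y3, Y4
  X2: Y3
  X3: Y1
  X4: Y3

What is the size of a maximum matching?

3

Unit-capacity flow: source→left, listed edges, right→sink; max matching = max flow.
Augmenting path X1→Y1 (+1); matched 1.
Augmenting path X2→Y3 (+1); matched 2.
Augmenting path X3→Y1→X1→Y2 (+1); matched 3.
No augmenting path remains; maximum matching = 3.
König certificate: {X1, X3, Y3} is a vertex cover of size 3 (every listed pair touches it), so no matching can be larger.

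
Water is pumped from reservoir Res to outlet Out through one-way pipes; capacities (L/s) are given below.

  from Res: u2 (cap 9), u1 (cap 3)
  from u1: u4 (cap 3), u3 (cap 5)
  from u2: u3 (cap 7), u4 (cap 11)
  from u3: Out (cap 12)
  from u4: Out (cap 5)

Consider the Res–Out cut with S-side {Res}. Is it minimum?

Yes — it is a minimum cut (capacity 12).

Given cut capacity: 3 + 9 = 12.
Augment Res→u1→u3→Out: bottleneck 3, flow now 3.
Augment Res→u2→u3→Out: bottleneck 7, flow now 10.
Augment Res→u2→u4→Out: bottleneck 2, flow now 12.
No augmenting path remains; maximum flow = 12.
Cut capacity 12 equals the max flow, so it is a minimum cut.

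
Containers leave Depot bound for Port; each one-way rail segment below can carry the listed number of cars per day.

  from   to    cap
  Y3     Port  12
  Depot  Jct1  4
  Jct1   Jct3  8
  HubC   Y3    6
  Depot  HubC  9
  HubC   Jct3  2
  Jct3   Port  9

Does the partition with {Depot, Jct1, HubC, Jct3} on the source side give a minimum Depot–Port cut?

No — its capacity is 15, but the minimum cut has capacity 12.

Given cut capacity: 6 + 9 = 15.
Augment Depot→Jct1→Jct3→Port: bottleneck 4, flow now 4.
Augment Depot→HubC→Jct3→Port: bottleneck 2, flow now 6.
Augment Depot→HubC→Y3→Port: bottleneck 6, flow now 12.
No augmenting path remains; maximum flow = 12.
In the residual graph, reachable from Depot: {Depot, HubC}.
Min-cut edges: Depot→Jct1 (4), HubC→Jct3 (2), HubC→Y3 (6); capacity 4 + 2 + 6 = 12.
Cut capacity 15 exceeds the max flow 12, so it is not minimum.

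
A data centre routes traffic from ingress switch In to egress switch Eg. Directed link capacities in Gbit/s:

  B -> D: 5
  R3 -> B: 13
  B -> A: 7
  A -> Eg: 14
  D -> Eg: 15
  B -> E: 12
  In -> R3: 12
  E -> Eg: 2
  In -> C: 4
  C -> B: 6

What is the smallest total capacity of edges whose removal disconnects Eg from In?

Augment In→R3→B→E→Eg: bottleneck 2, flow now 2.
Augment In→R3→B→A→Eg: bottleneck 7, flow now 9.
Augment In→R3→B→D→Eg: bottleneck 3, flow now 12.
Augment In→C→B→D→Eg: bottleneck 2, flow now 14.
No augmenting path remains; maximum flow = 14.
By max-flow min-cut, the minimum cut capacity equals the max flow.
In the residual graph, reachable from In: {In, R3, C, B, E}.
Min-cut edges: B→A (7), B→D (5), E→Eg (2); capacity 7 + 5 + 2 = 14.

14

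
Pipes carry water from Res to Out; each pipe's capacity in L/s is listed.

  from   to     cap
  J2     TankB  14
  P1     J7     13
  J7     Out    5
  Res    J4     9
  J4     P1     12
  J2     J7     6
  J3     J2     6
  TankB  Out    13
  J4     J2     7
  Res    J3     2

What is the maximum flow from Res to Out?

Augment Res→J4→J2→J7→Out: bottleneck 5, flow now 5.
Augment Res→J4→J2→TankB→Out: bottleneck 2, flow now 7.
Augment Res→J3→J2→TankB→Out: bottleneck 2, flow now 9.
Augment Res→J4→P1→J7→J2→TankB→Out: bottleneck 2, flow now 11. (uses reverse residual edge)
No augmenting path remains; maximum flow = 11.
In the residual graph, reachable from Res: {Res}.
Min-cut edges: Res→J4 (9), Res→J3 (2); capacity 9 + 2 = 11.
This cut is saturated, so no flow can exceed 11.

11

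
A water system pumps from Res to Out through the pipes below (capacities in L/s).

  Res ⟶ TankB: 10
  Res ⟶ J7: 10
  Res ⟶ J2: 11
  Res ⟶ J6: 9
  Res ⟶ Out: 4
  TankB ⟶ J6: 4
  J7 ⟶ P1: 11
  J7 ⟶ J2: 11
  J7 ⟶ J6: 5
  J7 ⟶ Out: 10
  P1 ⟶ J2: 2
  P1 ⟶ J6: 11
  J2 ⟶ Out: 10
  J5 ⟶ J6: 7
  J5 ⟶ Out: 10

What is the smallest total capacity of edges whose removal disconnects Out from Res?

24

Augment Res→Out: bottleneck 4, flow now 4.
Augment Res→J7→Out: bottleneck 10, flow now 14.
Augment Res→J2→Out: bottleneck 10, flow now 24.
No augmenting path remains; maximum flow = 24.
By max-flow min-cut, the minimum cut capacity equals the max flow.
In the residual graph, reachable from Res: {Res, TankB, J2, J6}.
Min-cut edges: Res→J7 (10), Res→Out (4), J2→Out (10); capacity 10 + 4 + 10 = 24.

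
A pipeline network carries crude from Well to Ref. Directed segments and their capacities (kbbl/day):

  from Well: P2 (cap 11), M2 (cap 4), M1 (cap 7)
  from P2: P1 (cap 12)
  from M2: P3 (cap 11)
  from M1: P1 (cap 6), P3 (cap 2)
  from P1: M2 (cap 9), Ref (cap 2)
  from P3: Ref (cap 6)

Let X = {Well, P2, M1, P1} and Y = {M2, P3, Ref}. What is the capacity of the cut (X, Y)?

17

Edges leaving {Well, P2, M1, P1}: Well→M2 (4), M1→P3 (2), P1→M2 (9), P1→Ref (2).
Cut capacity = 4 + 2 + 9 + 2 = 17.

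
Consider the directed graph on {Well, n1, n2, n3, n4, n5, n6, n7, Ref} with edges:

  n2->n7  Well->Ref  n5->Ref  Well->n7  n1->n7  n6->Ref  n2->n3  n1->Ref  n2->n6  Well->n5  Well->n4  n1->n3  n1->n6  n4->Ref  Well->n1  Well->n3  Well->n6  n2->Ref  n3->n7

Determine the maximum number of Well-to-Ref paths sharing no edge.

5

Assign every edge capacity 1; by Menger, the answer equals the max flow.
Path Well→Ref (+1); total 1.
Path Well→n1→Ref (+1); total 2.
Path Well→n4→Ref (+1); total 3.
Path Well→n5→Ref (+1); total 4.
Path Well→n6→Ref (+1); total 5.
No residual Well→Ref path; max flow = 5.
Certifying cut of size 5: {Well→Ref, Well→n1, Well→n4, Well→n5, Well→n6}.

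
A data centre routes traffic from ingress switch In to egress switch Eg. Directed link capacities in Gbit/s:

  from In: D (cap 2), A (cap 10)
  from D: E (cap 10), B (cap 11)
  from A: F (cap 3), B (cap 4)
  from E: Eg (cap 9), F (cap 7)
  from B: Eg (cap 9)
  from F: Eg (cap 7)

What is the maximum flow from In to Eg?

Augment In→D→E→Eg: bottleneck 2, flow now 2.
Augment In→A→B→Eg: bottleneck 4, flow now 6.
Augment In→A→F→Eg: bottleneck 3, flow now 9.
No augmenting path remains; maximum flow = 9.
In the residual graph, reachable from In: {In, A}.
Min-cut edges: In→D (2), A→B (4), A→F (3); capacity 2 + 4 + 3 = 9.
This cut is saturated, so no flow can exceed 9.

9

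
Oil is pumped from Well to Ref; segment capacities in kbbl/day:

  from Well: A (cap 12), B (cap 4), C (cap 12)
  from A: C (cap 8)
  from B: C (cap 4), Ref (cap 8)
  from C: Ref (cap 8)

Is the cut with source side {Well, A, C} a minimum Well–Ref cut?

Given cut capacity: 4 + 8 = 12.
Augment Well→B→Ref: bottleneck 4, flow now 4.
Augment Well→C→Ref: bottleneck 8, flow now 12.
No augmenting path remains; maximum flow = 12.
Cut capacity 12 equals the max flow, so it is a minimum cut.

Yes — it is a minimum cut (capacity 12).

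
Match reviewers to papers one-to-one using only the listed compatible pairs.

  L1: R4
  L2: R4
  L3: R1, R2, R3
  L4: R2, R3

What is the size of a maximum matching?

3

Unit-capacity flow: source→left, listed edges, right→sink; max matching = max flow.
Augmenting path L1→R4 (+1); matched 1.
Augmenting path L3→R1 (+1); matched 2.
Augmenting path L4→R2 (+1); matched 3.
No augmenting path remains; maximum matching = 3.
König certificate: {L3, L4, R4} is a vertex cover of size 3 (every listed pair touches it), so no matching can be larger.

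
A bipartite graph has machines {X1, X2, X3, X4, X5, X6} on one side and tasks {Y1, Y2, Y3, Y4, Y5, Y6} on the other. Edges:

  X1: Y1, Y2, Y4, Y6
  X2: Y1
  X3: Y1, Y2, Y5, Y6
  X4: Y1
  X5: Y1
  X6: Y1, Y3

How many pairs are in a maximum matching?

Unit-capacity flow: source→left, listed edges, right→sink; max matching = max flow.
Augmenting path X1→Y1 (+1); matched 1.
Augmenting path X3→Y2 (+1); matched 2.
Augmenting path X6→Y3 (+1); matched 3.
Augmenting path X2→Y1→X1→Y4 (+1); matched 4.
No augmenting path remains; maximum matching = 4.
König certificate: {X1, X3, X6, Y1} is a vertex cover of size 4 (every listed pair touches it), so no matching can be larger.

4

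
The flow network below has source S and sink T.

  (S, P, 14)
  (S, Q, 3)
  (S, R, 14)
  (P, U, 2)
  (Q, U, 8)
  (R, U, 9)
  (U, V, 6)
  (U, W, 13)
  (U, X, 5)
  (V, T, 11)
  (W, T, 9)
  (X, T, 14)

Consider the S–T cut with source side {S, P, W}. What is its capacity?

Edges leaving {S, P, W}: S→Q (3), S→R (14), P→U (2), W→T (9).
Cut capacity = 3 + 14 + 2 + 9 = 28.

28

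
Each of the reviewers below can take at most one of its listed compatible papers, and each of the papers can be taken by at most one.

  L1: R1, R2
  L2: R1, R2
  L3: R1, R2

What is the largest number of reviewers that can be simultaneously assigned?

Unit-capacity flow: source→left, listed edges, right→sink; max matching = max flow.
Augmenting path L1→R1 (+1); matched 1.
Augmenting path L2→R2 (+1); matched 2.
No augmenting path remains; maximum matching = 2.
König certificate: {R1, R2} is a vertex cover of size 2 (every listed pair touches it), so no matching can be larger.

2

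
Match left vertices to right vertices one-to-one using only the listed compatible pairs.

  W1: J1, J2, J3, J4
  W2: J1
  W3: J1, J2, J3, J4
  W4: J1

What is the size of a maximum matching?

3

Unit-capacity flow: source→left, listed edges, right→sink; max matching = max flow.
Augmenting path W1→J1 (+1); matched 1.
Augmenting path W3→J2 (+1); matched 2.
Augmenting path W2→J1→W1→J3 (+1); matched 3.
No augmenting path remains; maximum matching = 3.
König certificate: {W1, W3, J1} is a vertex cover of size 3 (every listed pair touches it), so no matching can be larger.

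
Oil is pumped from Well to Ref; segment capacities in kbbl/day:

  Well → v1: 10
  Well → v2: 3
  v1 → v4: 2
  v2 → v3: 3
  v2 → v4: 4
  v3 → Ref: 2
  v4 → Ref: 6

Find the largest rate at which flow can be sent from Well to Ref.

Augment Well→v1→v4→Ref: bottleneck 2, flow now 2.
Augment Well→v2→v3→Ref: bottleneck 2, flow now 4.
Augment Well→v2→v4→Ref: bottleneck 1, flow now 5.
No augmenting path remains; maximum flow = 5.
In the residual graph, reachable from Well: {Well, v1}.
Min-cut edges: Well→v2 (3), v1→v4 (2); capacity 3 + 2 = 5.
This cut is saturated, so no flow can exceed 5.

5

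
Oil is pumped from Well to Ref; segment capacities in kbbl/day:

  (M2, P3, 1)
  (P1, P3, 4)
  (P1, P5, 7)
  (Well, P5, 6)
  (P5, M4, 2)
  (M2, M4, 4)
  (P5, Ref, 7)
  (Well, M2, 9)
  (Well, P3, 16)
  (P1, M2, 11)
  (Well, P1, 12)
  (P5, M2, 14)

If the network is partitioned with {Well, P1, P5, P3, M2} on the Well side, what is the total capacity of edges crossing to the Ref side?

Edges leaving {Well, P1, P5, P3, M2}: P5→M4 (2), P5→Ref (7), M2→M4 (4).
Cut capacity = 2 + 7 + 4 = 13.

13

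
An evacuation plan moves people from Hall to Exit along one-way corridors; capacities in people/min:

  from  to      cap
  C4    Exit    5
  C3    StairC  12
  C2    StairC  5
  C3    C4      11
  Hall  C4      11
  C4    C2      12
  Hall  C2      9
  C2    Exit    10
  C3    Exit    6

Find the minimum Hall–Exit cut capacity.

15

Augment Hall→C4→Exit: bottleneck 5, flow now 5.
Augment Hall→C2→Exit: bottleneck 9, flow now 14.
Augment Hall→C4→C2→Exit: bottleneck 1, flow now 15.
No augmenting path remains; maximum flow = 15.
By max-flow min-cut, the minimum cut capacity equals the max flow.
In the residual graph, reachable from Hall: {Hall, C4, C2, StairC}.
Min-cut edges: C4→Exit (5), C2→Exit (10); capacity 5 + 10 = 15.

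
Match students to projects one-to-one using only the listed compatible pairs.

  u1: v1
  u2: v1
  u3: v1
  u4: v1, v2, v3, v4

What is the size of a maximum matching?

Unit-capacity flow: source→left, listed edges, right→sink; max matching = max flow.
Augmenting path u1→v1 (+1); matched 1.
Augmenting path u4→v2 (+1); matched 2.
No augmenting path remains; maximum matching = 2.
König certificate: {u4, v1} is a vertex cover of size 2 (every listed pair touches it), so no matching can be larger.

2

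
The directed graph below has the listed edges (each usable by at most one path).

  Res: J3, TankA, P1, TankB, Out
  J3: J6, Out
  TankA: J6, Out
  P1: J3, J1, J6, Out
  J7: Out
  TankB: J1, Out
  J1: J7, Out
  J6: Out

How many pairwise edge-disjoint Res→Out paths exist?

Assign every edge capacity 1; by Menger, the answer equals the max flow.
Path Res→Out (+1); total 1.
Path Res→J3→Out (+1); total 2.
Path Res→TankA→Out (+1); total 3.
Path Res→P1→Out (+1); total 4.
Path Res→TankB→Out (+1); total 5.
No residual Res→Out path; max flow = 5.
Certifying cut of size 5: {Res→J3, Res→Out, Res→P1, Res→TankA, Res→TankB}.

5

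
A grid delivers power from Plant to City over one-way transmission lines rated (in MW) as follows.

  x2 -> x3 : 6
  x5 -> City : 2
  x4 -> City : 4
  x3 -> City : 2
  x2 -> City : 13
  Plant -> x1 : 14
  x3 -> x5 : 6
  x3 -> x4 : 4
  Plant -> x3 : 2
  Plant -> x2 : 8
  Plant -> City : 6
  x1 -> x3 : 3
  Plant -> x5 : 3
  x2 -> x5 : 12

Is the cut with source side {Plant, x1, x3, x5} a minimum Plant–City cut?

Given cut capacity: 8 + 6 + 4 + 2 + 2 = 22.
Augment Plant→City: bottleneck 6, flow now 6.
Augment Plant→x2→City: bottleneck 8, flow now 14.
Augment Plant→x3→City: bottleneck 2, flow now 16.
Augment Plant→x5→City: bottleneck 2, flow now 18.
Augment Plant→x1→x3→x4→City: bottleneck 3, flow now 21.
No augmenting path remains; maximum flow = 21.
In the residual graph, reachable from Plant: {Plant, x1, x5}.
Min-cut edges: Plant→x2 (8), Plant→x3 (2), Plant→City (6), x1→x3 (3), x5→City (2); capacity 8 + 2 + 6 + 3 + 2 = 21.
Cut capacity 22 exceeds the max flow 21, so it is not minimum.

No — its capacity is 22, but the minimum cut has capacity 21.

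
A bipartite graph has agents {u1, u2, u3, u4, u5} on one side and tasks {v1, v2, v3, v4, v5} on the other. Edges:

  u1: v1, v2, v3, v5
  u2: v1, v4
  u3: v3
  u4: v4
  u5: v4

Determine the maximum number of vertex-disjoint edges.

4

Unit-capacity flow: source→left, listed edges, right→sink; max matching = max flow.
Augmenting path u1→v1 (+1); matched 1.
Augmenting path u2→v4 (+1); matched 2.
Augmenting path u3→v3 (+1); matched 3.
Augmenting path u4→v4→u2→v1→u1→v2 (+1); matched 4.
No augmenting path remains; maximum matching = 4.
König certificate: {u1, u2, u3, v4} is a vertex cover of size 4 (every listed pair touches it), so no matching can be larger.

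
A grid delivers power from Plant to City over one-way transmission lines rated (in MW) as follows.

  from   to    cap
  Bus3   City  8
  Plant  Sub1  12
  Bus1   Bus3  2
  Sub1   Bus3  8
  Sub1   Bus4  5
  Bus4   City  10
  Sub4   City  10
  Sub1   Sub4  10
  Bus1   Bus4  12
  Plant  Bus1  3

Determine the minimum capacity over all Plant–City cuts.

Augment Plant→Sub1→Bus3→City: bottleneck 8, flow now 8.
Augment Plant→Sub1→Sub4→City: bottleneck 4, flow now 12.
Augment Plant→Bus1→Bus4→City: bottleneck 3, flow now 15.
No augmenting path remains; maximum flow = 15.
By max-flow min-cut, the minimum cut capacity equals the max flow.
In the residual graph, reachable from Plant: {Plant}.
Min-cut edges: Plant→Sub1 (12), Plant→Bus1 (3); capacity 12 + 3 = 15.

15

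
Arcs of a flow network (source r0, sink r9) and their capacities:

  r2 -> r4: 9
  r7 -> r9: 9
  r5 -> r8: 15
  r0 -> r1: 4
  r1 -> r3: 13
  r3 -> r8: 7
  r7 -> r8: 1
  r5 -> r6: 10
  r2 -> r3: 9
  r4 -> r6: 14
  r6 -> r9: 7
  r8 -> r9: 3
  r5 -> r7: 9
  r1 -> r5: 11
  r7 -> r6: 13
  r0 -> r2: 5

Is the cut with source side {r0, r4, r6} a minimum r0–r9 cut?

No — its capacity is 16, but the minimum cut has capacity 9.

Given cut capacity: 4 + 5 + 7 = 16.
Augment r0→r1→r3→r8→r9: bottleneck 3, flow now 3.
Augment r0→r1→r5→r6→r9: bottleneck 1, flow now 4.
Augment r0→r2→r4→r6→r9: bottleneck 5, flow now 9.
No augmenting path remains; maximum flow = 9.
In the residual graph, reachable from r0: {r0}.
Min-cut edges: r0→r1 (4), r0→r2 (5); capacity 4 + 5 = 9.
Cut capacity 16 exceeds the max flow 9, so it is not minimum.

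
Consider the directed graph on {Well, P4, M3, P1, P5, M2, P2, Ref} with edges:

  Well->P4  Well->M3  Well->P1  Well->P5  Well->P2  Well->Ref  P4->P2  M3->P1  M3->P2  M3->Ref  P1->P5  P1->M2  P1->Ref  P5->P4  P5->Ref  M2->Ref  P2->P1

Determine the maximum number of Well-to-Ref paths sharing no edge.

5

Assign every edge capacity 1; by Menger, the answer equals the max flow.
Path Well→Ref (+1); total 1.
Path Well→M3→Ref (+1); total 2.
Path Well→P1→Ref (+1); total 3.
Path Well→P5→Ref (+1); total 4.
Path Well→P2→P1→M2→Ref (+1); total 5.
No residual Well→Ref path; max flow = 5.
Certifying cut of size 5: {P2→P1, Well→M3, Well→P1, Well→P5, Well→Ref}.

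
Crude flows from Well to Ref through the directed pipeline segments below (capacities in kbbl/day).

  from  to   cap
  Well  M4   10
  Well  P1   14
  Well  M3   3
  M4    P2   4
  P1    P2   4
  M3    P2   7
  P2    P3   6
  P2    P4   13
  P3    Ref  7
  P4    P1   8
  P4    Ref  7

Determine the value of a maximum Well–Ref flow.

11

Augment Well→M4→P2→P3→Ref: bottleneck 4, flow now 4.
Augment Well→P1→P2→P3→Ref: bottleneck 2, flow now 6.
Augment Well→P1→P2→P4→Ref: bottleneck 2, flow now 8.
Augment Well→M3→P2→P4→Ref: bottleneck 3, flow now 11.
No augmenting path remains; maximum flow = 11.
In the residual graph, reachable from Well: {Well, M4, P1}.
Min-cut edges: Well→M3 (3), M4→P2 (4), P1→P2 (4); capacity 3 + 4 + 4 = 11.
This cut is saturated, so no flow can exceed 11.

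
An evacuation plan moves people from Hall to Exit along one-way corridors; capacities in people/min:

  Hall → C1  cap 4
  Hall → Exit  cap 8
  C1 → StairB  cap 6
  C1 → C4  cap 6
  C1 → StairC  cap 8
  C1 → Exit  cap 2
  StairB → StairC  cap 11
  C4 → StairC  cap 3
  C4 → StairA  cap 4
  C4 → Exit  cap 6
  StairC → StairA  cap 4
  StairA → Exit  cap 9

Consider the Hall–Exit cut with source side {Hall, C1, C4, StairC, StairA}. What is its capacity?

Edges leaving {Hall, C1, C4, StairC, StairA}: Hall→Exit (8), C1→StairB (6), C1→Exit (2), C4→Exit (6), StairA→Exit (9).
Cut capacity = 8 + 6 + 2 + 6 + 9 = 31.

31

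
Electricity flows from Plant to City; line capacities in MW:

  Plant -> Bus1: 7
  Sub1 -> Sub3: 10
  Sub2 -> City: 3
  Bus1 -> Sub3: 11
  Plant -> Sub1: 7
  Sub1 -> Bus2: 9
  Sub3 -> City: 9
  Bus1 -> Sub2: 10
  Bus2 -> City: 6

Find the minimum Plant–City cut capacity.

Augment Plant→Bus1→Sub2→City: bottleneck 3, flow now 3.
Augment Plant→Bus1→Sub3→City: bottleneck 4, flow now 7.
Augment Plant→Sub1→Sub3→City: bottleneck 5, flow now 12.
Augment Plant→Sub1→Bus2→City: bottleneck 2, flow now 14.
No augmenting path remains; maximum flow = 14.
By max-flow min-cut, the minimum cut capacity equals the max flow.
In the residual graph, reachable from Plant: {Plant}.
Min-cut edges: Plant→Bus1 (7), Plant→Sub1 (7); capacity 7 + 7 = 14.

14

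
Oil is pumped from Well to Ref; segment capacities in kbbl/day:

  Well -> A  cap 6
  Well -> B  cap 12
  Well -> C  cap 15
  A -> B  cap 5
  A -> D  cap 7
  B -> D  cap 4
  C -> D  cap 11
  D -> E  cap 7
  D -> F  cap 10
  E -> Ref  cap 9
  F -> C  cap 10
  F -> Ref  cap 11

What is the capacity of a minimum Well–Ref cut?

Augment Well→A→D→E→Ref: bottleneck 6, flow now 6.
Augment Well→B→D→E→Ref: bottleneck 1, flow now 7.
Augment Well→B→D→F→Ref: bottleneck 3, flow now 10.
Augment Well→C→D→F→Ref: bottleneck 7, flow now 17.
No augmenting path remains; maximum flow = 17.
By max-flow min-cut, the minimum cut capacity equals the max flow.
In the residual graph, reachable from Well: {Well, A, B, C, D}.
Min-cut edges: D→E (7), D→F (10); capacity 7 + 10 = 17.

17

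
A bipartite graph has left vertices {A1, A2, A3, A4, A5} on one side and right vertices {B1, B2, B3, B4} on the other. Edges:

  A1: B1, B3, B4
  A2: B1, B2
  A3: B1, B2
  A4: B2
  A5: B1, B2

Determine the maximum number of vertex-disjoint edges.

Unit-capacity flow: source→left, listed edges, right→sink; max matching = max flow.
Augmenting path A1→B1 (+1); matched 1.
Augmenting path A2→B2 (+1); matched 2.
Augmenting path A3→B1→A1→B3 (+1); matched 3.
No augmenting path remains; maximum matching = 3.
König certificate: {A1, B1, B2} is a vertex cover of size 3 (every listed pair touches it), so no matching can be larger.

3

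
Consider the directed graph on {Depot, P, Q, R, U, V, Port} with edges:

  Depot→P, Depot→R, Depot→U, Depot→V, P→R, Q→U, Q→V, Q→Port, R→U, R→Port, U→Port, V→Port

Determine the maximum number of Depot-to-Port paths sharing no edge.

Assign every edge capacity 1; by Menger, the answer equals the max flow.
Path Depot→R→Port (+1); total 1.
Path Depot→U→Port (+1); total 2.
Path Depot→V→Port (+1); total 3.
No residual Depot→Port path; max flow = 3.
Certifying cut of size 3: {Depot→V, R→Port, U→Port}.

3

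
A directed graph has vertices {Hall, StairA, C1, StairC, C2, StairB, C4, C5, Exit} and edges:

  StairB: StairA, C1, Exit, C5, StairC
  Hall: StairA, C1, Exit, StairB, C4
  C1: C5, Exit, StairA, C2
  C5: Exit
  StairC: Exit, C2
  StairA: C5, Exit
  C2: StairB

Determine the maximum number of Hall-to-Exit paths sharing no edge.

4

Assign every edge capacity 1; by Menger, the answer equals the max flow.
Path Hall→Exit (+1); total 1.
Path Hall→StairA→Exit (+1); total 2.
Path Hall→C1→Exit (+1); total 3.
Path Hall→StairB→Exit (+1); total 4.
No residual Hall→Exit path; max flow = 4.
Certifying cut of size 4: {Hall→C1, Hall→Exit, Hall→StairA, Hall→StairB}.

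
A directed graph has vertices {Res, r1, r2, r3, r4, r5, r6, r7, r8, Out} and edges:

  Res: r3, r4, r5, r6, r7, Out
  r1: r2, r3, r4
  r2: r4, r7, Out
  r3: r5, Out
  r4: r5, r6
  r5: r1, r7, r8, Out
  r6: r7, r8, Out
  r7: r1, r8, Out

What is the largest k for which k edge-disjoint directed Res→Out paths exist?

6

Assign every edge capacity 1; by Menger, the answer equals the max flow.
Path Res→Out (+1); total 1.
Path Res→r3→Out (+1); total 2.
Path Res→r5→Out (+1); total 3.
Path Res→r6→Out (+1); total 4.
Path Res→r7→Out (+1); total 5.
Path Res→r4→r5→r1→r2→Out (+1); total 6.
No residual Res→Out path; max flow = 6.
Certifying cut of size 6: {Res→Out, Res→r3, Res→r4, Res→r5, Res→r6, Res→r7}.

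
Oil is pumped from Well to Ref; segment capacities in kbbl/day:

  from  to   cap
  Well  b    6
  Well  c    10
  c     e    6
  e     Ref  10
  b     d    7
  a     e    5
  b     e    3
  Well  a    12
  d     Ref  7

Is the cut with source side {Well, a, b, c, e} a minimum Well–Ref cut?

Given cut capacity: 7 + 10 = 17.
Augment Well→a→e→Ref: bottleneck 5, flow now 5.
Augment Well→b→d→Ref: bottleneck 6, flow now 11.
Augment Well→c→e→Ref: bottleneck 5, flow now 16.
No augmenting path remains; maximum flow = 16.
In the residual graph, reachable from Well: {Well, a, c, e}.
Min-cut edges: Well→b (6), e→Ref (10); capacity 6 + 10 = 16.
Cut capacity 17 exceeds the max flow 16, so it is not minimum.

No — its capacity is 17, but the minimum cut has capacity 16.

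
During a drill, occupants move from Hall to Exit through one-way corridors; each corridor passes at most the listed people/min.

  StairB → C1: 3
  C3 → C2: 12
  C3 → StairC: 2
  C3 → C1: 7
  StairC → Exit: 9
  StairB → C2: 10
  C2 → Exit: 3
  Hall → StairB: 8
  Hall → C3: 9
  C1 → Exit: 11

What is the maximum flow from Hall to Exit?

15

Augment Hall→C3→C1→Exit: bottleneck 7, flow now 7.
Augment Hall→C3→C2→Exit: bottleneck 2, flow now 9.
Augment Hall→StairB→C1→Exit: bottleneck 3, flow now 12.
Augment Hall→StairB→C2→Exit: bottleneck 1, flow now 13.
Augment Hall→StairB→C2→C3→StairC→Exit: bottleneck 2, flow now 15. (uses reverse residual edge)
No augmenting path remains; maximum flow = 15.
In the residual graph, reachable from Hall: {Hall, StairB, C2}.
Min-cut edges: Hall→C3 (9), StairB→C1 (3), C2→Exit (3); capacity 9 + 3 + 3 = 15.
This cut is saturated, so no flow can exceed 15.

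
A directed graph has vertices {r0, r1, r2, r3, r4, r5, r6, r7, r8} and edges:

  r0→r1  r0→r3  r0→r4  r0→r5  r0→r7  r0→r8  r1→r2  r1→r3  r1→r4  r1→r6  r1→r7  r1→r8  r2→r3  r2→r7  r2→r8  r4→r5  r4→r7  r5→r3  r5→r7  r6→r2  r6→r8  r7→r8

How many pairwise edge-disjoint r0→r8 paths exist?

3

Assign every edge capacity 1; by Menger, the answer equals the max flow.
Path r0→r8 (+1); total 1.
Path r0→r1→r8 (+1); total 2.
Path r0→r7→r8 (+1); total 3.
No residual r0→r8 path; max flow = 3.
Certifying cut of size 3: {r0→r1, r0→r8, r7→r8}.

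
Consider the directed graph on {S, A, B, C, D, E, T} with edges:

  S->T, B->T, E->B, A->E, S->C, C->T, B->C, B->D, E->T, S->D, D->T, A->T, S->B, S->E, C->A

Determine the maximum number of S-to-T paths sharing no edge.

5

Assign every edge capacity 1; by Menger, the answer equals the max flow.
Path S→T (+1); total 1.
Path S→B→T (+1); total 2.
Path S→C→T (+1); total 3.
Path S→D→T (+1); total 4.
Path S→E→T (+1); total 5.
No residual S→T path; max flow = 5.
Certifying cut of size 5: {S→B, S→C, S→D, S→E, S→T}.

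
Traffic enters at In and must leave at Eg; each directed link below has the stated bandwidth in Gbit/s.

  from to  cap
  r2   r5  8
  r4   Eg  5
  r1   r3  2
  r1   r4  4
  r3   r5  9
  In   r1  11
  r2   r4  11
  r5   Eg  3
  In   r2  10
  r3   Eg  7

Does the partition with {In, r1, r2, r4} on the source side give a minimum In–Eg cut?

No — its capacity is 15, but the minimum cut has capacity 10.

Given cut capacity: 2 + 8 + 5 = 15.
Augment In→r1→r3→Eg: bottleneck 2, flow now 2.
Augment In→r1→r4→Eg: bottleneck 4, flow now 6.
Augment In→r2→r4→Eg: bottleneck 1, flow now 7.
Augment In→r2→r5→Eg: bottleneck 3, flow now 10.
No augmenting path remains; maximum flow = 10.
In the residual graph, reachable from In: {In, r1, r2, r4, r5}.
Min-cut edges: r1→r3 (2), r4→Eg (5), r5→Eg (3); capacity 2 + 5 + 3 = 10.
Cut capacity 15 exceeds the max flow 10, so it is not minimum.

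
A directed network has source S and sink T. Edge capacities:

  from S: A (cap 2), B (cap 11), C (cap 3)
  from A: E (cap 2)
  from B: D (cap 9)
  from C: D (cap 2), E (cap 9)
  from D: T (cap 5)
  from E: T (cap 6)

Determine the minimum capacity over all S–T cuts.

Augment S→A→E→T: bottleneck 2, flow now 2.
Augment S→B→D→T: bottleneck 5, flow now 7.
Augment S→C→E→T: bottleneck 3, flow now 10.
No augmenting path remains; maximum flow = 10.
By max-flow min-cut, the minimum cut capacity equals the max flow.
In the residual graph, reachable from S: {S, B, D}.
Min-cut edges: S→A (2), S→C (3), D→T (5); capacity 2 + 3 + 5 = 10.

10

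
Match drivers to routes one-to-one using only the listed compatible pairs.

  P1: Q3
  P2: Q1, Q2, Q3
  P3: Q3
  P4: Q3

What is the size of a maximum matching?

Unit-capacity flow: source→left, listed edges, right→sink; max matching = max flow.
Augmenting path P1→Q3 (+1); matched 1.
Augmenting path P2→Q1 (+1); matched 2.
No augmenting path remains; maximum matching = 2.
König certificate: {P2, Q3} is a vertex cover of size 2 (every listed pair touches it), so no matching can be larger.

2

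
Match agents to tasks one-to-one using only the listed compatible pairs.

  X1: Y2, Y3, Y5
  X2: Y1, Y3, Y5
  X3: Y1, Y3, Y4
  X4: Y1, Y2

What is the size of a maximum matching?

4

Unit-capacity flow: source→left, listed edges, right→sink; max matching = max flow.
Augmenting path X1→Y2 (+1); matched 1.
Augmenting path X2→Y1 (+1); matched 2.
Augmenting path X3→Y3 (+1); matched 3.
Augmenting path X4→Y1→X2→Y5 (+1); matched 4.
No augmenting path remains; maximum matching = 4.
König certificate: {X1, X2, X3, X4} is a vertex cover of size 4 (every listed pair touches it), so no matching can be larger.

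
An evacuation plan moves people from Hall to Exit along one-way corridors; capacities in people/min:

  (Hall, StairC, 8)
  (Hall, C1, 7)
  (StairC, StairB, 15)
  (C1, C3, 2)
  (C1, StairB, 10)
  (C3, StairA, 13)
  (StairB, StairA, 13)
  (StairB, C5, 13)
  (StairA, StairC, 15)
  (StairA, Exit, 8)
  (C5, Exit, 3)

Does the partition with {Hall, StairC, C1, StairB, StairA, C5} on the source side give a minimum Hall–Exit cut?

No — its capacity is 13, but the minimum cut has capacity 11.

Given cut capacity: 2 + 8 + 3 = 13.
Augment Hall→StairC→StairB→StairA→Exit: bottleneck 8, flow now 8.
Augment Hall→C1→StairB→C5→Exit: bottleneck 3, flow now 11.
No augmenting path remains; maximum flow = 11.
In the residual graph, reachable from Hall: {Hall, StairC, C1, C3, StairB, StairA, C5}.
Min-cut edges: StairA→Exit (8), C5→Exit (3); capacity 8 + 3 = 11.
Cut capacity 13 exceeds the max flow 11, so it is not minimum.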